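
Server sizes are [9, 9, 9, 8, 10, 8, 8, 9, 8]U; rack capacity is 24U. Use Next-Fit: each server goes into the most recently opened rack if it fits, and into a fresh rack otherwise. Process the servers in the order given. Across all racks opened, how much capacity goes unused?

Put 9U in rack 1; 15U remain.
Put 9U in rack 1; 6U remain.
Put 9U in rack 2; 15U remain.
Put 8U in rack 2; 7U remain.
Put 10U in rack 3; 14U remain.
Put 8U in rack 3; 6U remain.
Put 8U in rack 4; 16U remain.
Put 9U in rack 4; 7U remain.
Put 8U in rack 5; 16U remain.
5 racks × 24U = 120U; used 78U; unused 42U.

42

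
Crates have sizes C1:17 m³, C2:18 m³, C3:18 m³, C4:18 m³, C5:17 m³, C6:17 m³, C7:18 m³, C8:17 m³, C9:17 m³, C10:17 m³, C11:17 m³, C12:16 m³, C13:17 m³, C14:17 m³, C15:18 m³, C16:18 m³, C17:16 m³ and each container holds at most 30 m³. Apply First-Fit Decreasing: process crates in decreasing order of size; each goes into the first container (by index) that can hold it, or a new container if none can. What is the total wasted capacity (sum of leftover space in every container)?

Sorted descending: 18, 18, 18, 18, 18, 18, 17, 17, 17, 17, 17, 17, 17, 17, 17, 16, 16.
Put 18 m³ in container 1; 12 m³ remain.
Put 18 m³ in container 2; 12 m³ remain.
Put 18 m³ in container 3; 12 m³ remain.
Put 18 m³ in container 4; 12 m³ remain.
Put 18 m³ in container 5; 12 m³ remain.
Put 18 m³ in container 6; 12 m³ remain.
Put 17 m³ in container 7; 13 m³ remain.
Put 17 m³ in container 8; 13 m³ remain.
Put 17 m³ in container 9; 13 m³ remain.
Put 17 m³ in container 10; 13 m³ remain.
Put 17 m³ in container 11; 13 m³ remain.
Put 17 m³ in container 12; 13 m³ remain.
Put 17 m³ in container 13; 13 m³ remain.
Put 17 m³ in container 14; 13 m³ remain.
Put 17 m³ in container 15; 13 m³ remain.
Put 16 m³ in container 16; 14 m³ remain.
Put 16 m³ in container 17; 14 m³ remain.
17 containers × 30 m³ = 510 m³; used 293 m³; unused 217 m³.

217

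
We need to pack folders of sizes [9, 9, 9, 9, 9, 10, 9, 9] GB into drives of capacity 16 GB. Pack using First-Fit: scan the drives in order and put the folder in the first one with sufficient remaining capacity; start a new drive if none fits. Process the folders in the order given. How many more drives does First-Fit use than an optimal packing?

0

First-Fit: [9] [9] [9] [9] [9] [10] [9] [9] → 8 drives.
8 folders exceed 8 GB (half the capacity), and no two of those can share a drive, so at least 8 drives are needed.
So 8 is already optimal.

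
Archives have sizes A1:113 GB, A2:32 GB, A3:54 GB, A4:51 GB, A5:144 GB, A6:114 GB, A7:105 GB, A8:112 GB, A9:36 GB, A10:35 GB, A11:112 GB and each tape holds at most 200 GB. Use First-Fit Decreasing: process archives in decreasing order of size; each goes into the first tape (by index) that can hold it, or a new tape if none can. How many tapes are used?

Sorted descending: 144, 114, 113, 112, 112, 105, 54, 51, 36, 35, 32.
144 GB → tape 1 (remaining 56 GB)
114 GB → tape 2 (remaining 86 GB)
113 GB → tape 3 (remaining 87 GB)
112 GB → tape 4 (remaining 88 GB)
112 GB → tape 5 (remaining 88 GB)
105 GB → tape 6 (remaining 95 GB)
54 GB → tape 1 (remaining 2 GB)
51 GB → tape 2 (remaining 35 GB)
36 GB → tape 3 (remaining 51 GB)
35 GB → tape 2 (remaining 0 GB)
32 GB → tape 3 (remaining 19 GB)

6 tapes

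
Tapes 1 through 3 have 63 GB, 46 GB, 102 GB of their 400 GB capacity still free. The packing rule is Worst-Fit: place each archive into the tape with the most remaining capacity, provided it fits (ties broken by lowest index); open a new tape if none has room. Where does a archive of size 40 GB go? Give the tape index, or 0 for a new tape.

3

Tapes with room: tape 1 (63 GB), tape 2 (46 GB), tape 3 (102 GB).
Most room is tape 3 with 102 GB free.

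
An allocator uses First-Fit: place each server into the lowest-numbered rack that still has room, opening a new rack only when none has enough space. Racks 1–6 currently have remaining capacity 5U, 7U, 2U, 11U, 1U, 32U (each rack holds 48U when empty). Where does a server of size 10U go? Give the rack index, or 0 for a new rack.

Racks with room: rack 4 (11U), rack 6 (32U).
The first with room is rack 4.

4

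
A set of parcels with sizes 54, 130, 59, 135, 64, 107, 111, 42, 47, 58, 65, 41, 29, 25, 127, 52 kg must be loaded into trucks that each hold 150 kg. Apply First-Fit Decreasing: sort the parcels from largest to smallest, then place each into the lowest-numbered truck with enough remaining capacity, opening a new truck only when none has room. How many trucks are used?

9 trucks

Sorted descending: 135, 130, 127, 111, 107, 65, 64, 59, 58, 54, 52, 47, 42, 41, 29, 25.
Put 135 kg in truck 1; 15 kg remain.
Put 130 kg in truck 2; 20 kg remain.
Put 127 kg in truck 3; 23 kg remain.
Put 111 kg in truck 4; 39 kg remain.
Put 107 kg in truck 5; 43 kg remain.
Put 65 kg in truck 6; 85 kg remain.
Put 64 kg in truck 6; 21 kg remain.
Put 59 kg in truck 7; 91 kg remain.
Put 58 kg in truck 7; 33 kg remain.
Put 54 kg in truck 8; 96 kg remain.
Put 52 kg in truck 8; 44 kg remain.
Put 47 kg in truck 9; 103 kg remain.
Put 42 kg in truck 5; 1 kg remain.
Put 41 kg in truck 8; 3 kg remain.
Put 29 kg in truck 4; 10 kg remain.
Put 25 kg in truck 7; 8 kg remain.
Final trucks: [135] [130] [127] [111,29] [107,42] [65,64] [59,58,25] [54,52,41] [47].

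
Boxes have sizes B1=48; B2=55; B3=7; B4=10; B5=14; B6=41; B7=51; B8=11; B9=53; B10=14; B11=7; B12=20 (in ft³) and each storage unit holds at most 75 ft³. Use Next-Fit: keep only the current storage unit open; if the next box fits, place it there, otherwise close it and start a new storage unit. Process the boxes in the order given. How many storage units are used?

6

Put B1 (48 ft³) in storage unit 1; 27 ft³ remain.
Put B2 (55 ft³) in storage unit 2; 20 ft³ remain.
Put B3 (7 ft³) in storage unit 2; 13 ft³ remain.
Put B4 (10 ft³) in storage unit 2; 3 ft³ remain.
Put B5 (14 ft³) in storage unit 3; 61 ft³ remain.
Put B6 (41 ft³) in storage unit 3; 20 ft³ remain.
Put B7 (51 ft³) in storage unit 4; 24 ft³ remain.
Put B8 (11 ft³) in storage unit 4; 13 ft³ remain.
Put B9 (53 ft³) in storage unit 5; 22 ft³ remain.
Put B10 (14 ft³) in storage unit 5; 8 ft³ remain.
Put B11 (7 ft³) in storage unit 5; 1 ft³ remain.
Put B12 (20 ft³) in storage unit 6; 55 ft³ remain.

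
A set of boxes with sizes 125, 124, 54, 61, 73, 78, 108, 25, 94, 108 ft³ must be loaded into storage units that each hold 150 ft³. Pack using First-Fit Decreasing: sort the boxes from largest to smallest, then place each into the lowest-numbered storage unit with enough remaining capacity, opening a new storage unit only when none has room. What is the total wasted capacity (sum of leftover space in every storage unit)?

200

Sorted descending: 125, 124, 108, 108, 94, 78, 73, 61, 54, 25.
Put 125 ft³ in storage unit 1; 25 ft³ remain.
Put 124 ft³ in storage unit 2; 26 ft³ remain.
Put 108 ft³ in storage unit 3; 42 ft³ remain.
Put 108 ft³ in storage unit 4; 42 ft³ remain.
Put 94 ft³ in storage unit 5; 56 ft³ remain.
Put 78 ft³ in storage unit 6; 72 ft³ remain.
Put 73 ft³ in storage unit 7; 77 ft³ remain.
Put 61 ft³ in storage unit 6; 11 ft³ remain.
Put 54 ft³ in storage unit 5; 2 ft³ remain.
Put 25 ft³ in storage unit 1; 0 ft³ remain.
7 storage units × 150 ft³ = 1050 ft³; used 850 ft³; unused 200 ft³.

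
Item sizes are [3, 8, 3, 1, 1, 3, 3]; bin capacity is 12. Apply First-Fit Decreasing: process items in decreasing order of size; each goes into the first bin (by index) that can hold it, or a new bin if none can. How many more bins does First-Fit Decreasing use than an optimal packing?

0

First-Fit Decreasing: [8,3,1] [3,3,3,1] → 2 bins.
Total size 22; any packing needs at least ⌈22/12⌉ = 2 bins.
So 2 is already optimal.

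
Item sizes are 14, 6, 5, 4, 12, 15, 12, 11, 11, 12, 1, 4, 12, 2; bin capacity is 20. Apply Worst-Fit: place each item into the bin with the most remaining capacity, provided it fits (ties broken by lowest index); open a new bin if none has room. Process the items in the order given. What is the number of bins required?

bin 1: place 14, 6 left
bin 1: place 6, 0 left
bin 2: place 5, 15 left
bin 2: place 4, 11 left
bin 3: place 12, 8 left
bin 4: place 15, 5 left
bin 5: place 12, 8 left
bin 2: place 11, 0 left
bin 6: place 11, 9 left
bin 7: place 12, 8 left
bin 6: place 1, 8 left
bin 3: place 4, 4 left
bin 8: place 12, 8 left
bin 5: place 2, 6 left
Final bins: [14,6] [5,4,11] [12,4] [15] [12,2] [11,1] [12] [12].

8 bins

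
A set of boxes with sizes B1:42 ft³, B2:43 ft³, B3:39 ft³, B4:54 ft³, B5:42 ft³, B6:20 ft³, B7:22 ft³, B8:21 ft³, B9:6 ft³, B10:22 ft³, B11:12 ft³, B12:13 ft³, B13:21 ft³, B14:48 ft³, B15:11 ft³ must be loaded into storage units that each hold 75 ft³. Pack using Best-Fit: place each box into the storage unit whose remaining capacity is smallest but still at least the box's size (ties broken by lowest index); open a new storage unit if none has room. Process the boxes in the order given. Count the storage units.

6

Put B1 (42 ft³) in storage unit 1; 33 ft³ remain.
Put B2 (43 ft³) in storage unit 2; 32 ft³ remain.
Put B3 (39 ft³) in storage unit 3; 36 ft³ remain.
Put B4 (54 ft³) in storage unit 4; 21 ft³ remain.
Put B5 (42 ft³) in storage unit 5; 33 ft³ remain.
Put B6 (20 ft³) in storage unit 4; 1 ft³ remain.
Put B7 (22 ft³) in storage unit 2; 10 ft³ remain.
Put B8 (21 ft³) in storage unit 1; 12 ft³ remain.
Put B9 (6 ft³) in storage unit 2; 4 ft³ remain.
Put B10 (22 ft³) in storage unit 5; 11 ft³ remain.
Put B11 (12 ft³) in storage unit 1; 0 ft³ remain.
Put B12 (13 ft³) in storage unit 3; 23 ft³ remain.
Put B13 (21 ft³) in storage unit 3; 2 ft³ remain.
Put B14 (48 ft³) in storage unit 6; 27 ft³ remain.
Put B15 (11 ft³) in storage unit 5; 0 ft³ remain.
Final storage units: [42,21,12] [43,22,6] [39,13,21] [54,20] [42,22,11] [48].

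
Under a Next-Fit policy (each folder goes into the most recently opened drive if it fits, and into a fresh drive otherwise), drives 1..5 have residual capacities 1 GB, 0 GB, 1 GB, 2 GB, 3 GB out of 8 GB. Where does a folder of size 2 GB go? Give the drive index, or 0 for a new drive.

Next-Fit only looks at drive 5, which has 3 GB free.
2 GB fits there.

5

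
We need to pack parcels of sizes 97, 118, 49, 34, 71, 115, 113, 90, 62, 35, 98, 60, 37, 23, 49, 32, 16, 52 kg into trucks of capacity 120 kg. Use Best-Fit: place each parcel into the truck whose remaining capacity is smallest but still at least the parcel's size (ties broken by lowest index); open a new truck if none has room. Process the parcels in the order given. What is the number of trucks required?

11 trucks

Put 97 kg in truck 1; 23 kg remain.
Put 118 kg in truck 2; 2 kg remain.
Put 49 kg in truck 3; 71 kg remain.
Put 34 kg in truck 3; 37 kg remain.
Put 71 kg in truck 4; 49 kg remain.
Put 115 kg in truck 5; 5 kg remain.
Put 113 kg in truck 6; 7 kg remain.
Put 90 kg in truck 7; 30 kg remain.
Put 62 kg in truck 8; 58 kg remain.
Put 35 kg in truck 3; 2 kg remain.
Put 98 kg in truck 9; 22 kg remain.
Put 60 kg in truck 10; 60 kg remain.
Put 37 kg in truck 4; 12 kg remain.
Put 23 kg in truck 1; 0 kg remain.
Put 49 kg in truck 8; 9 kg remain.
Put 32 kg in truck 10; 28 kg remain.
Put 16 kg in truck 9; 6 kg remain.
Put 52 kg in truck 11; 68 kg remain.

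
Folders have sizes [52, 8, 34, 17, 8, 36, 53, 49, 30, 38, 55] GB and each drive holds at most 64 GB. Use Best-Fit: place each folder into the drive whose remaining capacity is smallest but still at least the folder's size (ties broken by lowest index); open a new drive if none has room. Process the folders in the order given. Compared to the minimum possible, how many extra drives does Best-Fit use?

1

Best-Fit: [52,8] [34,17,8] [36] [53] [49] [30] [38] [55] → 8 drives.
7 folders exceed 32 GB (half the capacity), and no two of those can share a drive, so at least 7 drives are needed.
An optimal packing achieves that bound: [55,8] [53,8] [52] [49] [38,17] [36] [34,30] → 7 drives.
Excess: 8 − 7 = 1.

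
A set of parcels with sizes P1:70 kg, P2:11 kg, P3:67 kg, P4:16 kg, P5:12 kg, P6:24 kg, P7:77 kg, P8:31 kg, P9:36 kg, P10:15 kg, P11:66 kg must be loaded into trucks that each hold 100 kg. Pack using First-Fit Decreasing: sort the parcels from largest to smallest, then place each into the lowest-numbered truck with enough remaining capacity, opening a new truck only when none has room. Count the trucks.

5

Sorted descending: 77, 70, 67, 66, 36, 31, 24, 16, 15, 12, 11.
Put 77 kg in truck 1; 23 kg remain.
Put 70 kg in truck 2; 30 kg remain.
Put 67 kg in truck 3; 33 kg remain.
Put 66 kg in truck 4; 34 kg remain.
Put 36 kg in truck 5; 64 kg remain.
Put 31 kg in truck 3; 2 kg remain.
Put 24 kg in truck 2; 6 kg remain.
Put 16 kg in truck 1; 7 kg remain.
Put 15 kg in truck 4; 19 kg remain.
Put 12 kg in truck 4; 7 kg remain.
Put 11 kg in truck 5; 53 kg remain.
Final trucks: [77,16] [70,24] [67,31] [66,15,12] [36,11].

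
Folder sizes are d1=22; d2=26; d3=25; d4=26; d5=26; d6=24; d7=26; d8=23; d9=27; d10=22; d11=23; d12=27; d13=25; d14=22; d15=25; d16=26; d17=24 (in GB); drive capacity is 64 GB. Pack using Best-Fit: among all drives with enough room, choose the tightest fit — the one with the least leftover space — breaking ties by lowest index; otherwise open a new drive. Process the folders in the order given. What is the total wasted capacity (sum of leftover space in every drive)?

157

Put d1 (22 GB) in drive 1; 42 GB remain.
Put d2 (26 GB) in drive 1; 16 GB remain.
Put d3 (25 GB) in drive 2; 39 GB remain.
Put d4 (26 GB) in drive 2; 13 GB remain.
Put d5 (26 GB) in drive 3; 38 GB remain.
Put d6 (24 GB) in drive 3; 14 GB remain.
Put d7 (26 GB) in drive 4; 38 GB remain.
Put d8 (23 GB) in drive 4; 15 GB remain.
Put d9 (27 GB) in drive 5; 37 GB remain.
Put d10 (22 GB) in drive 5; 15 GB remain.
Put d11 (23 GB) in drive 6; 41 GB remain.
Put d12 (27 GB) in drive 6; 14 GB remain.
Put d13 (25 GB) in drive 7; 39 GB remain.
Put d14 (22 GB) in drive 7; 17 GB remain.
Put d15 (25 GB) in drive 8; 39 GB remain.
Put d16 (26 GB) in drive 8; 13 GB remain.
Put d17 (24 GB) in drive 9; 40 GB remain.
9 drives × 64 GB = 576 GB; used 419 GB; unused 157 GB.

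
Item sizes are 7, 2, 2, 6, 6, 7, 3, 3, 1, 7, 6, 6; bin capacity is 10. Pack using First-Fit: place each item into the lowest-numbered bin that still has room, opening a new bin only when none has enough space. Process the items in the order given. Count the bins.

Put 7 in bin 1; 3 remain.
Put 2 in bin 1; 1 remain.
Put 2 in bin 2; 8 remain.
Put 6 in bin 2; 2 remain.
Put 6 in bin 3; 4 remain.
Put 7 in bin 4; 3 remain.
Put 3 in bin 3; 1 remain.
Put 3 in bin 4; 0 remain.
Put 1 in bin 1; 0 remain.
Put 7 in bin 5; 3 remain.
Put 6 in bin 6; 4 remain.
Put 6 in bin 7; 4 remain.

7 bins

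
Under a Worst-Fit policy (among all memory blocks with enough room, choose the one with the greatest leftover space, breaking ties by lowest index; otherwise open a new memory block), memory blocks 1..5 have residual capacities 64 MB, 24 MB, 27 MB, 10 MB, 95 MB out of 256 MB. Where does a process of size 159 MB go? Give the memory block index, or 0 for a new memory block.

0

No memory block has ≥ 159 MB free, so a new memory block is opened.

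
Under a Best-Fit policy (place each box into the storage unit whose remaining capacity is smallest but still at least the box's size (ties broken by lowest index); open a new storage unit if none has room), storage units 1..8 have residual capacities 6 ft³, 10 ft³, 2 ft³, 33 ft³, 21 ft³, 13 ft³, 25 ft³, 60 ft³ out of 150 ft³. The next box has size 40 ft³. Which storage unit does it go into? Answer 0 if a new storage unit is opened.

8

Storage units with room: storage unit 8 (60 ft³).
Tightest fit is storage unit 8 with 60 ft³ free.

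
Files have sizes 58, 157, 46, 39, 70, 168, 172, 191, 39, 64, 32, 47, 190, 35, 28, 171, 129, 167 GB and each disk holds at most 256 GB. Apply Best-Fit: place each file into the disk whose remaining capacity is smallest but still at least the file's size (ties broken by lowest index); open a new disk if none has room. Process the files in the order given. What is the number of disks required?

58 GB → disk 1 (remaining 198 GB)
157 GB → disk 1 (remaining 41 GB)
46 GB → disk 2 (remaining 210 GB)
39 GB → disk 1 (remaining 2 GB)
70 GB → disk 2 (remaining 140 GB)
168 GB → disk 3 (remaining 88 GB)
172 GB → disk 4 (remaining 84 GB)
191 GB → disk 5 (remaining 65 GB)
39 GB → disk 5 (remaining 26 GB)
64 GB → disk 4 (remaining 20 GB)
32 GB → disk 3 (remaining 56 GB)
47 GB → disk 3 (remaining 9 GB)
190 GB → disk 6 (remaining 66 GB)
35 GB → disk 6 (remaining 31 GB)
28 GB → disk 6 (remaining 3 GB)
171 GB → disk 7 (remaining 85 GB)
129 GB → disk 2 (remaining 11 GB)
167 GB → disk 8 (remaining 89 GB)

8 disks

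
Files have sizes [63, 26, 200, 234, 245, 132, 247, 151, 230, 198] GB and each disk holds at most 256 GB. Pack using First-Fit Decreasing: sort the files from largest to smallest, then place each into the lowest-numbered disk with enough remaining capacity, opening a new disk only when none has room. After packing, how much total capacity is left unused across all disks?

322

Sorted descending: 247, 245, 234, 230, 200, 198, 151, 132, 63, 26.
247 GB → disk 1 (remaining 9 GB)
245 GB → disk 2 (remaining 11 GB)
234 GB → disk 3 (remaining 22 GB)
230 GB → disk 4 (remaining 26 GB)
200 GB → disk 5 (remaining 56 GB)
198 GB → disk 6 (remaining 58 GB)
151 GB → disk 7 (remaining 105 GB)
132 GB → disk 8 (remaining 124 GB)
63 GB → disk 7 (remaining 42 GB)
26 GB → disk 4 (remaining 0 GB)
8 disks × 256 GB = 2048 GB; used 1726 GB; unused 322 GB.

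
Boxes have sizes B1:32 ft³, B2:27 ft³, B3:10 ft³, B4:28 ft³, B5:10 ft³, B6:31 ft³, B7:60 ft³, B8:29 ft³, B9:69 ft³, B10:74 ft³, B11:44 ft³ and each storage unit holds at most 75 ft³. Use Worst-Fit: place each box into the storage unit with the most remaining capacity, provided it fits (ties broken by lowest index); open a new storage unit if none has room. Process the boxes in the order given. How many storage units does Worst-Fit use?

6

B1 (32 ft³) → storage unit 1 (remaining 43 ft³)
B2 (27 ft³) → storage unit 1 (remaining 16 ft³)
B3 (10 ft³) → storage unit 1 (remaining 6 ft³)
B4 (28 ft³) → storage unit 2 (remaining 47 ft³)
B5 (10 ft³) → storage unit 2 (remaining 37 ft³)
B6 (31 ft³) → storage unit 2 (remaining 6 ft³)
B7 (60 ft³) → storage unit 3 (remaining 15 ft³)
B8 (29 ft³) → storage unit 4 (remaining 46 ft³)
B9 (69 ft³) → storage unit 5 (remaining 6 ft³)
B10 (74 ft³) → storage unit 6 (remaining 1 ft³)
B11 (44 ft³) → storage unit 4 (remaining 2 ft³)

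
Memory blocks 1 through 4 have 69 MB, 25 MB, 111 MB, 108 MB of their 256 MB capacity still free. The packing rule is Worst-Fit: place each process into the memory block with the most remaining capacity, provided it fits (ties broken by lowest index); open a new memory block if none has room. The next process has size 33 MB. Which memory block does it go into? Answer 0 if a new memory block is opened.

Memory blocks with room: memory block 1 (69 MB), memory block 3 (111 MB), memory block 4 (108 MB).
Most room is memory block 3 with 111 MB free.

3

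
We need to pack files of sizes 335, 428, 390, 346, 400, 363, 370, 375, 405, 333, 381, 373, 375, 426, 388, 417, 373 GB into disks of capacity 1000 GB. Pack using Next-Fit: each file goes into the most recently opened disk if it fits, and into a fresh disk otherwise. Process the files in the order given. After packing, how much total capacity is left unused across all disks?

Put 335 GB in disk 1; 665 GB remain.
Put 428 GB in disk 1; 237 GB remain.
Put 390 GB in disk 2; 610 GB remain.
Put 346 GB in disk 2; 264 GB remain.
Put 400 GB in disk 3; 600 GB remain.
Put 363 GB in disk 3; 237 GB remain.
Put 370 GB in disk 4; 630 GB remain.
Put 375 GB in disk 4; 255 GB remain.
Put 405 GB in disk 5; 595 GB remain.
Put 333 GB in disk 5; 262 GB remain.
Put 381 GB in disk 6; 619 GB remain.
Put 373 GB in disk 6; 246 GB remain.
Put 375 GB in disk 7; 625 GB remain.
Put 426 GB in disk 7; 199 GB remain.
Put 388 GB in disk 8; 612 GB remain.
Put 417 GB in disk 8; 195 GB remain.
Put 373 GB in disk 9; 627 GB remain.
9 disks × 1000 GB = 9000 GB; used 6478 GB; unused 2522 GB.

2522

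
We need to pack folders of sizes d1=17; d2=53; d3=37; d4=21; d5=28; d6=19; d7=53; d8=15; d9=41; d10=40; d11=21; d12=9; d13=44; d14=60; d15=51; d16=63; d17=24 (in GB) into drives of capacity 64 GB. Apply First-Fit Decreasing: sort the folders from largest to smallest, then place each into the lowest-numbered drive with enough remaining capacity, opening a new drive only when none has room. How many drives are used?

Sorted descending: 63, 60, 53, 53, 51, 44, 41, 40, 37, 28, 24, 21, 21, 19, 17, 15, 9.
63 GB → drive 1 (remaining 1 GB)
60 GB → drive 2 (remaining 4 GB)
53 GB → drive 3 (remaining 11 GB)
53 GB → drive 4 (remaining 11 GB)
51 GB → drive 5 (remaining 13 GB)
44 GB → drive 6 (remaining 20 GB)
41 GB → drive 7 (remaining 23 GB)
40 GB → drive 8 (remaining 24 GB)
37 GB → drive 9 (remaining 27 GB)
28 GB → drive 10 (remaining 36 GB)
24 GB → drive 8 (remaining 0 GB)
21 GB → drive 7 (remaining 2 GB)
21 GB → drive 9 (remaining 6 GB)
19 GB → drive 6 (remaining 1 GB)
17 GB → drive 10 (remaining 19 GB)
15 GB → drive 10 (remaining 4 GB)
9 GB → drive 3 (remaining 2 GB)

10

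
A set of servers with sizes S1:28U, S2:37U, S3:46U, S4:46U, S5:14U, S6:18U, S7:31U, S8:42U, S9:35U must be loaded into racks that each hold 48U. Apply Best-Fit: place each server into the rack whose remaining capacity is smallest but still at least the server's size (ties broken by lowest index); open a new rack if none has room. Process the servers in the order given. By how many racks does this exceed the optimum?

1

Best-Fit: [28,14] [37] [46] [46] [18] [31] [42] [35] → 8 racks.
Total size 297U; any packing needs at least ⌈297/48⌉ = 7 racks.
An optimal packing achieves that bound: [46] [46] [42] [37] [35] [31,14] [28,18] → 7 racks.
Excess: 8 − 7 = 1.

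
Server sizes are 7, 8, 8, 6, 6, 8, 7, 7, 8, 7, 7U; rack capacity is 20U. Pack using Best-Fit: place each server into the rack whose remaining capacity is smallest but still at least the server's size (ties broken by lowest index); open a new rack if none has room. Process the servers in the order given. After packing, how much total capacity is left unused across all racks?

21

Put 7U in rack 1; 13U remain.
Put 8U in rack 1; 5U remain.
Put 8U in rack 2; 12U remain.
Put 6U in rack 2; 6U remain.
Put 6U in rack 2; 0U remain.
Put 8U in rack 3; 12U remain.
Put 7U in rack 3; 5U remain.
Put 7U in rack 4; 13U remain.
Put 8U in rack 4; 5U remain.
Put 7U in rack 5; 13U remain.
Put 7U in rack 5; 6U remain.
5 racks × 20U = 100U; used 79U; unused 21U.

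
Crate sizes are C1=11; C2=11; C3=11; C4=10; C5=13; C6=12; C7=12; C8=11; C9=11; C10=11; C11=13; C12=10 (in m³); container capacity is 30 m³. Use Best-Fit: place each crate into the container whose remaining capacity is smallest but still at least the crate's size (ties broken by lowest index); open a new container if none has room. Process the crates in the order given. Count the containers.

container 1: place C1 (11 m³), 19 m³ left
container 1: place C2 (11 m³), 8 m³ left
container 2: place C3 (11 m³), 19 m³ left
container 2: place C4 (10 m³), 9 m³ left
container 3: place C5 (13 m³), 17 m³ left
container 3: place C6 (12 m³), 5 m³ left
container 4: place C7 (12 m³), 18 m³ left
container 4: place C8 (11 m³), 7 m³ left
container 5: place C9 (11 m³), 19 m³ left
container 5: place C10 (11 m³), 8 m³ left
container 6: place C11 (13 m³), 17 m³ left
container 6: place C12 (10 m³), 7 m³ left

6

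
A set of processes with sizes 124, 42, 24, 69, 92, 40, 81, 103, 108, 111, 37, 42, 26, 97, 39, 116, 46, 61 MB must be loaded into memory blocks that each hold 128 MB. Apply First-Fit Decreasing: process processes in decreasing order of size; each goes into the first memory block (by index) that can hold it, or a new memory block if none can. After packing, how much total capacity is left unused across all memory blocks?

Sorted descending: 124, 116, 111, 108, 103, 97, 92, 81, 69, 61, 46, 42, 42, 40, 39, 37, 26, 24.
memory block 1: place 124 MB, 4 MB left
memory block 2: place 116 MB, 12 MB left
memory block 3: place 111 MB, 17 MB left
memory block 4: place 108 MB, 20 MB left
memory block 5: place 103 MB, 25 MB left
memory block 6: place 97 MB, 31 MB left
memory block 7: place 92 MB, 36 MB left
memory block 8: place 81 MB, 47 MB left
memory block 9: place 69 MB, 59 MB left
memory block 10: place 61 MB, 67 MB left
memory block 8: place 46 MB, 1 MB left
memory block 9: place 42 MB, 17 MB left
memory block 10: place 42 MB, 25 MB left
memory block 11: place 40 MB, 88 MB left
memory block 11: place 39 MB, 49 MB left
memory block 11: place 37 MB, 12 MB left
memory block 6: place 26 MB, 5 MB left
memory block 5: place 24 MB, 1 MB left
11 memory blocks × 128 MB = 1408 MB; used 1258 MB; unused 150 MB.

150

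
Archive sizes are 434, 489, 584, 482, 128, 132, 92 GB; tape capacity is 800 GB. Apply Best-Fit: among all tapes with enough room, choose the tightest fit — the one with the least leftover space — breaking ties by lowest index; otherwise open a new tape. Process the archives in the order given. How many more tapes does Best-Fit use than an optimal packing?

0

Best-Fit: [434] [489,132,92] [584,128] [482] → 4 tapes.
4 archives exceed 400 GB (half the capacity), and no two of those can share a tape, so at least 4 tapes are needed.
So 4 is already optimal.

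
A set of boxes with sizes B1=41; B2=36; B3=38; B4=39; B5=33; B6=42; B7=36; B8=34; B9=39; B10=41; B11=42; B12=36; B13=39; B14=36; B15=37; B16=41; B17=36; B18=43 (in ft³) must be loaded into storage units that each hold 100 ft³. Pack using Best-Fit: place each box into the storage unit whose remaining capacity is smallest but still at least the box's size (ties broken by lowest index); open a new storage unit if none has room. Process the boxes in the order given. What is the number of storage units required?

storage unit 1: place B1 (41 ft³), 59 ft³ left
storage unit 1: place B2 (36 ft³), 23 ft³ left
storage unit 2: place B3 (38 ft³), 62 ft³ left
storage unit 2: place B4 (39 ft³), 23 ft³ left
storage unit 3: place B5 (33 ft³), 67 ft³ left
storage unit 3: place B6 (42 ft³), 25 ft³ left
storage unit 4: place B7 (36 ft³), 64 ft³ left
storage unit 4: place B8 (34 ft³), 30 ft³ left
storage unit 5: place B9 (39 ft³), 61 ft³ left
storage unit 5: place B10 (41 ft³), 20 ft³ left
storage unit 6: place B11 (42 ft³), 58 ft³ left
storage unit 6: place B12 (36 ft³), 22 ft³ left
storage unit 7: place B13 (39 ft³), 61 ft³ left
storage unit 7: place B14 (36 ft³), 25 ft³ left
storage unit 8: place B15 (37 ft³), 63 ft³ left
storage unit 8: place B16 (41 ft³), 22 ft³ left
storage unit 9: place B17 (36 ft³), 64 ft³ left
storage unit 9: place B18 (43 ft³), 21 ft³ left

9 storage units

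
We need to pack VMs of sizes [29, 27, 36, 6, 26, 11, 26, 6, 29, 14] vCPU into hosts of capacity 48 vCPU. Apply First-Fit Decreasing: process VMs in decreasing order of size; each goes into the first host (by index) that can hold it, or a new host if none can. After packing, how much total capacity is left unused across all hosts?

78

Sorted descending: 36, 29, 29, 27, 26, 26, 14, 11, 6, 6.
Put 36 vCPU in host 1; 12 vCPU remain.
Put 29 vCPU in host 2; 19 vCPU remain.
Put 29 vCPU in host 3; 19 vCPU remain.
Put 27 vCPU in host 4; 21 vCPU remain.
Put 26 vCPU in host 5; 22 vCPU remain.
Put 26 vCPU in host 6; 22 vCPU remain.
Put 14 vCPU in host 2; 5 vCPU remain.
Put 11 vCPU in host 1; 1 vCPU remain.
Put 6 vCPU in host 3; 13 vCPU remain.
Put 6 vCPU in host 3; 7 vCPU remain.
6 hosts × 48 vCPU = 288 vCPU; used 210 vCPU; unused 78 vCPU.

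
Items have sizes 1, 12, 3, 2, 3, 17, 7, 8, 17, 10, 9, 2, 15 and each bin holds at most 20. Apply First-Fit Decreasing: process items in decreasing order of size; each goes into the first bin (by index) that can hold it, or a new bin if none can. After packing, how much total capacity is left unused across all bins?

14

Sorted descending: 17, 17, 15, 12, 10, 9, 8, 7, 3, 3, 2, 2, 1.
Put 17 in bin 1; 3 remain.
Put 17 in bin 2; 3 remain.
Put 15 in bin 3; 5 remain.
Put 12 in bin 4; 8 remain.
Put 10 in bin 5; 10 remain.
Put 9 in bin 5; 1 remain.
Put 8 in bin 4; 0 remain.
Put 7 in bin 6; 13 remain.
Put 3 in bin 1; 0 remain.
Put 3 in bin 2; 0 remain.
Put 2 in bin 3; 3 remain.
Put 2 in bin 3; 1 remain.
Put 1 in bin 3; 0 remain.
6 bins × 20 = 120; used 106; unused 14.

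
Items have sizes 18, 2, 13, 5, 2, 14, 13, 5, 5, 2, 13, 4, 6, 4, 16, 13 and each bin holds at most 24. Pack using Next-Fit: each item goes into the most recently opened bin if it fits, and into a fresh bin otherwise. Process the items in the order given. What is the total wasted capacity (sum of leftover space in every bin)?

18 → bin 1 (remaining 6)
2 → bin 1 (remaining 4)
13 → bin 2 (remaining 11)
5 → bin 2 (remaining 6)
2 → bin 2 (remaining 4)
14 → bin 3 (remaining 10)
13 → bin 4 (remaining 11)
5 → bin 4 (remaining 6)
5 → bin 4 (remaining 1)
2 → bin 5 (remaining 22)
13 → bin 5 (remaining 9)
4 → bin 5 (remaining 5)
6 → bin 6 (remaining 18)
4 → bin 6 (remaining 14)
16 → bin 7 (remaining 8)
13 → bin 8 (remaining 11)
8 bins × 24 = 192; used 135; unused 57.

57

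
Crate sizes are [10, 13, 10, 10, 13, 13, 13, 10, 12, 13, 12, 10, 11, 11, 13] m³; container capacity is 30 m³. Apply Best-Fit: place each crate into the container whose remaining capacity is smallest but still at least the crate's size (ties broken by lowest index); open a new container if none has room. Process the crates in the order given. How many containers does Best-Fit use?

7 containers

10 m³ → container 1 (remaining 20 m³)
13 m³ → container 1 (remaining 7 m³)
10 m³ → container 2 (remaining 20 m³)
10 m³ → container 2 (remaining 10 m³)
13 m³ → container 3 (remaining 17 m³)
13 m³ → container 3 (remaining 4 m³)
13 m³ → container 4 (remaining 17 m³)
10 m³ → container 2 (remaining 0 m³)
12 m³ → container 4 (remaining 5 m³)
13 m³ → container 5 (remaining 17 m³)
12 m³ → container 5 (remaining 5 m³)
10 m³ → container 6 (remaining 20 m³)
11 m³ → container 6 (remaining 9 m³)
11 m³ → container 7 (remaining 19 m³)
13 m³ → container 7 (remaining 6 m³)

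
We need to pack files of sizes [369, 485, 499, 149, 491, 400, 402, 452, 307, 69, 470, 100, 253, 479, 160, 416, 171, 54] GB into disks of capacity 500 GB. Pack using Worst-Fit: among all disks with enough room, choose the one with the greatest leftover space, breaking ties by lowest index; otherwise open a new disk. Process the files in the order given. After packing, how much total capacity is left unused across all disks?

disk 1: place 369 GB, 131 GB left
disk 2: place 485 GB, 15 GB left
disk 3: place 499 GB, 1 GB left
disk 4: place 149 GB, 351 GB left
disk 5: place 491 GB, 9 GB left
disk 6: place 400 GB, 100 GB left
disk 7: place 402 GB, 98 GB left
disk 8: place 452 GB, 48 GB left
disk 4: place 307 GB, 44 GB left
disk 1: place 69 GB, 62 GB left
disk 9: place 470 GB, 30 GB left
disk 6: place 100 GB, 0 GB left
disk 10: place 253 GB, 247 GB left
disk 11: place 479 GB, 21 GB left
disk 10: place 160 GB, 87 GB left
disk 12: place 416 GB, 84 GB left
disk 13: place 171 GB, 329 GB left
disk 13: place 54 GB, 275 GB left
13 disks × 500 GB = 6500 GB; used 5726 GB; unused 774 GB.

774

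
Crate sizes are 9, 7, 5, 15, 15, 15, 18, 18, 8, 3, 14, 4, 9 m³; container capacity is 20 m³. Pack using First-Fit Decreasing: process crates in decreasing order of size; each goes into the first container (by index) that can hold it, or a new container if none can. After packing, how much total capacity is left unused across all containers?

Sorted descending: 18, 18, 15, 15, 15, 14, 9, 9, 8, 7, 5, 4, 3.
container 1: place 18 m³, 2 m³ left
container 2: place 18 m³, 2 m³ left
container 3: place 15 m³, 5 m³ left
container 4: place 15 m³, 5 m³ left
container 5: place 15 m³, 5 m³ left
container 6: place 14 m³, 6 m³ left
container 7: place 9 m³, 11 m³ left
container 7: place 9 m³, 2 m³ left
container 8: place 8 m³, 12 m³ left
container 8: place 7 m³, 5 m³ left
container 3: place 5 m³, 0 m³ left
container 4: place 4 m³, 1 m³ left
container 5: place 3 m³, 2 m³ left
8 containers × 20 m³ = 160 m³; used 140 m³; unused 20 m³.

20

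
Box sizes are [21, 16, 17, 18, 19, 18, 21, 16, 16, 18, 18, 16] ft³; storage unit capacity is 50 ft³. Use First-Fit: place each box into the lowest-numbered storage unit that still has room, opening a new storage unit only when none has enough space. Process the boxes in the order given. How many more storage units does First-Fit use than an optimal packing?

1

First-Fit: [21,16] [17,18] [19,18] [21,16] [16,18,16] [18] → 6 storage units.
Total size 214 ft³; any packing needs at least ⌈214/50⌉ = 5 storage units.
An optimal packing achieves that bound: [21,21] [19,18] [18,18] [18,16,16] [17,16,16] → 5 storage units.
Excess: 6 − 5 = 1.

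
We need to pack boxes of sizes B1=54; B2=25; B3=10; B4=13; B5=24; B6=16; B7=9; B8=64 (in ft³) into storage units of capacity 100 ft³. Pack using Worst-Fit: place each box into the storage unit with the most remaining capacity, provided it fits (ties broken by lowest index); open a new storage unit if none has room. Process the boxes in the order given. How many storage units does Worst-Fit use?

3 storage units

Put B1 (54 ft³) in storage unit 1; 46 ft³ remain.
Put B2 (25 ft³) in storage unit 1; 21 ft³ remain.
Put B3 (10 ft³) in storage unit 1; 11 ft³ remain.
Put B4 (13 ft³) in storage unit 2; 87 ft³ remain.
Put B5 (24 ft³) in storage unit 2; 63 ft³ remain.
Put B6 (16 ft³) in storage unit 2; 47 ft³ remain.
Put B7 (9 ft³) in storage unit 2; 38 ft³ remain.
Put B8 (64 ft³) in storage unit 3; 36 ft³ remain.
Final storage units: [54,25,10] [13,24,16,9] [64].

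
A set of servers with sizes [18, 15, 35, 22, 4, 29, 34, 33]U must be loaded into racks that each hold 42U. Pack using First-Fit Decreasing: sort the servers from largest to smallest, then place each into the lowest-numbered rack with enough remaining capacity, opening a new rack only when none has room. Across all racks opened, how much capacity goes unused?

62

Sorted descending: 35, 34, 33, 29, 22, 18, 15, 4.
rack 1: place 35U, 7U left
rack 2: place 34U, 8U left
rack 3: place 33U, 9U left
rack 4: place 29U, 13U left
rack 5: place 22U, 20U left
rack 5: place 18U, 2U left
rack 6: place 15U, 27U left
rack 1: place 4U, 3U left
6 racks × 42U = 252U; used 190U; unused 62U.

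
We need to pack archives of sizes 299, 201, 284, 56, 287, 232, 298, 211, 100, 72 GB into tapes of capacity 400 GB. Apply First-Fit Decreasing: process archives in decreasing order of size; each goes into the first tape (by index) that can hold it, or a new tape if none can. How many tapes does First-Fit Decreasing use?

Sorted descending: 299, 298, 287, 284, 232, 211, 201, 100, 72, 56.
299 GB → tape 1 (remaining 101 GB)
298 GB → tape 2 (remaining 102 GB)
287 GB → tape 3 (remaining 113 GB)
284 GB → tape 4 (remaining 116 GB)
232 GB → tape 5 (remaining 168 GB)
211 GB → tape 6 (remaining 189 GB)
201 GB → tape 7 (remaining 199 GB)
100 GB → tape 1 (remaining 1 GB)
72 GB → tape 2 (remaining 30 GB)
56 GB → tape 3 (remaining 57 GB)

7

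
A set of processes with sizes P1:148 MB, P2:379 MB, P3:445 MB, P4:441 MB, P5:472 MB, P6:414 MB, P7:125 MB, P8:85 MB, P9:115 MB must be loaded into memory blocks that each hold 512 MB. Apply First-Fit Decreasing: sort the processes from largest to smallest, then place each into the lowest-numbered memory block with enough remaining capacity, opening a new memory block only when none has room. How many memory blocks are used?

6

Sorted descending: 472, 445, 441, 414, 379, 148, 125, 115, 85.
Put 472 MB in memory block 1; 40 MB remain.
Put 445 MB in memory block 2; 67 MB remain.
Put 441 MB in memory block 3; 71 MB remain.
Put 414 MB in memory block 4; 98 MB remain.
Put 379 MB in memory block 5; 133 MB remain.
Put 148 MB in memory block 6; 364 MB remain.
Put 125 MB in memory block 5; 8 MB remain.
Put 115 MB in memory block 6; 249 MB remain.
Put 85 MB in memory block 4; 13 MB remain.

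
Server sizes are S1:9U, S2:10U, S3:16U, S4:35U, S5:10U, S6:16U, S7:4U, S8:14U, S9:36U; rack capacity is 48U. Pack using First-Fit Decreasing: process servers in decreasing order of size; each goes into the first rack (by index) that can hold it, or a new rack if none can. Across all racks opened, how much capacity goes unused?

42

Sorted descending: 36, 35, 16, 16, 14, 10, 10, 9, 4.
Put 36U in rack 1; 12U remain.
Put 35U in rack 2; 13U remain.
Put 16U in rack 3; 32U remain.
Put 16U in rack 3; 16U remain.
Put 14U in rack 3; 2U remain.
Put 10U in rack 1; 2U remain.
Put 10U in rack 2; 3U remain.
Put 9U in rack 4; 39U remain.
Put 4U in rack 4; 35U remain.
4 racks × 48U = 192U; used 150U; unused 42U.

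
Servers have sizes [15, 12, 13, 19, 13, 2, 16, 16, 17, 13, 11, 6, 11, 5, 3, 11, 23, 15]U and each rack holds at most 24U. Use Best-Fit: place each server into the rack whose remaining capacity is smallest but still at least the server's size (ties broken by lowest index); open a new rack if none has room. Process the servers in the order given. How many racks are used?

11

15U → rack 1 (remaining 9U)
12U → rack 2 (remaining 12U)
13U → rack 3 (remaining 11U)
19U → rack 4 (remaining 5U)
13U → rack 5 (remaining 11U)
2U → rack 4 (remaining 3U)
16U → rack 6 (remaining 8U)
16U → rack 7 (remaining 8U)
17U → rack 8 (remaining 7U)
13U → rack 9 (remaining 11U)
11U → rack 3 (remaining 0U)
6U → rack 8 (remaining 1U)
11U → rack 5 (remaining 0U)
5U → rack 6 (remaining 3U)
3U → rack 4 (remaining 0U)
11U → rack 9 (remaining 0U)
23U → rack 10 (remaining 1U)
15U → rack 11 (remaining 9U)
Final racks: [15] [12] [13,11] [19,2,3] [13,11] [16,5] [16] [17,6] [13,11] [23] [15].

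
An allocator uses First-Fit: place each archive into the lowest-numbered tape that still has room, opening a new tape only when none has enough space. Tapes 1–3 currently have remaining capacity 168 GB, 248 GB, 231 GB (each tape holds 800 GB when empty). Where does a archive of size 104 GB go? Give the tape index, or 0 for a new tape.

Tapes with room: tape 1 (168 GB), tape 2 (248 GB), tape 3 (231 GB).
The first with room is tape 1.

1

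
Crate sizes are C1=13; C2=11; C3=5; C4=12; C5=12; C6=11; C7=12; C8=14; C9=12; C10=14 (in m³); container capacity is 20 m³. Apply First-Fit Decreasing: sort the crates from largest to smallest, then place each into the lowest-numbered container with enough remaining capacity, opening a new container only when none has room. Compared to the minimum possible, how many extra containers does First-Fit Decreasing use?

0

First-Fit Decreasing: [14,5] [14] [13] [12] [12] [12] [12] [11] [11] → 9 containers.
9 crates exceed 10 m³ (half the capacity), and no two of those can share a container, so at least 9 containers are needed.
So 9 is already optimal.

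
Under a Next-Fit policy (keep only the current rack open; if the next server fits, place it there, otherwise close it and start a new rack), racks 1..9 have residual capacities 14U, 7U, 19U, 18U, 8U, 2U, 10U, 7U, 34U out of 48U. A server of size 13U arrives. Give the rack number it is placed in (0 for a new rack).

9

Next-Fit only looks at rack 9, which has 34U free.
13U fits there.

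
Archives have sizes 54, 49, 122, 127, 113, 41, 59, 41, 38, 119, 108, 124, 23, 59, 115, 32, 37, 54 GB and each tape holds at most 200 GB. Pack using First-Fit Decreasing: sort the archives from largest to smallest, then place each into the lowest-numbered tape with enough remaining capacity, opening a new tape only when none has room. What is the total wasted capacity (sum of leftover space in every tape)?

Sorted descending: 127, 124, 122, 119, 115, 113, 108, 59, 59, 54, 54, 49, 41, 41, 38, 37, 32, 23.
Put 127 GB in tape 1; 73 GB remain.
Put 124 GB in tape 2; 76 GB remain.
Put 122 GB in tape 3; 78 GB remain.
Put 119 GB in tape 4; 81 GB remain.
Put 115 GB in tape 5; 85 GB remain.
Put 113 GB in tape 6; 87 GB remain.
Put 108 GB in tape 7; 92 GB remain.
Put 59 GB in tape 1; 14 GB remain.
Put 59 GB in tape 2; 17 GB remain.
Put 54 GB in tape 3; 24 GB remain.
Put 54 GB in tape 4; 27 GB remain.
Put 49 GB in tape 5; 36 GB remain.
Put 41 GB in tape 6; 46 GB remain.
Put 41 GB in tape 6; 5 GB remain.
Put 38 GB in tape 7; 54 GB remain.
Put 37 GB in tape 7; 17 GB remain.
Put 32 GB in tape 5; 4 GB remain.
Put 23 GB in tape 3; 1 GB remain.
7 tapes × 200 GB = 1400 GB; used 1315 GB; unused 85 GB.

85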